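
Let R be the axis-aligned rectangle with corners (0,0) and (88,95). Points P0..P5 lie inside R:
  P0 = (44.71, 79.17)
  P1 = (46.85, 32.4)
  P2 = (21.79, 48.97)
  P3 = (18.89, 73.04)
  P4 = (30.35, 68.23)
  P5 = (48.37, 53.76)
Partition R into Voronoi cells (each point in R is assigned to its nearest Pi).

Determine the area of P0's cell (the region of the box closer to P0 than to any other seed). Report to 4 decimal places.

Area of P0's cell: 1435.5880

1. box [0,88]×[0,95]: [(0, 0) (88, 0) (88, 95) (0, 95)]
2. ⊥bis P0·P1 via (45.78,55.785): [(0, 53.6903) (88, 57.7168) (88, 95) (0, 95)]  |A|=3458.0872
3. ⊥bis P0·P2 via (33.25,64.07): [(0, 89.3048) (44.2583, 55.7154) (88, 57.7168) (88, 95) (0, 95)]  |A|=2669.9696
4. ⊥bis P0·P3 via (31.8,76.105): [(34.9666, 62.7672) (44.2583, 55.7154) (88, 57.7168) (88, 95) (27.3141, 95)]  |A|=2130.1941
5. ⊥bis P0·P4 via (37.53,73.7): [(30.0354, 83.5375) (50.9965, 56.0237) (88, 57.7168) (88, 95) (27.3141, 95)]  |A|=1955.157
6. ⊥bis P0·P5 via (46.54,66.465): [(30.0354, 83.5375) (43.3878, 66.011) (88, 72.4368) (88, 95) (27.3141, 95)]  |A|=1435.588
7. canonical 5-gon: [(30.0354, 83.5375) (43.3878, 66.011) (88, 72.4368) (88, 95) (27.3141, 95)]
8. shoelace: 1435.588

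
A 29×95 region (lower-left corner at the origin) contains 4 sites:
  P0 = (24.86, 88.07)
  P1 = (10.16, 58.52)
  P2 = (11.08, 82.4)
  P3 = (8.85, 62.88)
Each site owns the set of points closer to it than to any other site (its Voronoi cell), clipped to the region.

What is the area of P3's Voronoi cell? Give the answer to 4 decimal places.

1. box [0,29]×[0,95]: [(0, 0) (29, 0) (29, 95) (0, 95)]
2. ⊥bis P3·P0 via (16.855,75.475): [(0, 86.1875) (0, 0) (29, 0) (29, 67.756)]  |A|=2232.1812
3. ⊥bis P3·P1 via (9.505,60.7): [(0, 86.1875) (0, 57.8441) (29, 66.5574) (29, 67.756)]  |A|=428.3583
4. ⊥bis P3·P2 via (9.965,72.64): [(23.8029, 71.0591) (0, 73.7784) (0, 57.8441) (29, 66.5574) (29, 67.756)]  |A|=280.672
5. canonical 5-gon: [(23.8029, 71.0591) (0, 73.7784) (0, 57.8441) (29, 66.5574) (29, 67.756)]
6. shoelace: 280.672

Area of P3's cell: 280.6720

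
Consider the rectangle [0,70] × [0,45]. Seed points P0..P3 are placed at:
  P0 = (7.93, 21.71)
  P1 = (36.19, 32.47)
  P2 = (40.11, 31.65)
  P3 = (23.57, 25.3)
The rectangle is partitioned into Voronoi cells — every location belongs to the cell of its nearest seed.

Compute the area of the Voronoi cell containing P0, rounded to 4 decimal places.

1. box [0,70]×[0,45]: [(0, 0) (70, 0) (70, 45) (0, 45)]
2. ⊥bis P0·P1 via (22.06,27.09): [(0, 0) (32.3745, 0) (15.2408, 45) (0, 45)]  |A|=1071.3439
3. ⊥bis P0·P2 via (24.02,26.68): [(0, 0) (32.2611, 0) (31.7737, 1.5781) (15.2408, 45) (0, 45)]  |A|=1071.2545
4. ⊥bis P0·P3 via (15.75,23.505): [(0, 0) (21.1453, 0) (10.816, 45) (0, 45)]  |A|=719.1309
5. canonical 4-gon: [(0, 0) (21.1453, 0) (10.816, 45) (0, 45)]
6. shoelace: 719.1309

Area of P0's cell: 719.1309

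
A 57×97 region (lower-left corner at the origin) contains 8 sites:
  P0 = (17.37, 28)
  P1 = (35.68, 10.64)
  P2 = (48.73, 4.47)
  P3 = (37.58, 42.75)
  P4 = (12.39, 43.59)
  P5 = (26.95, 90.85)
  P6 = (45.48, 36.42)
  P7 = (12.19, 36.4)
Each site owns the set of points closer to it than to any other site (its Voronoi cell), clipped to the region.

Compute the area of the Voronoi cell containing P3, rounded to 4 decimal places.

1. box [0,57]×[0,97]: [(0, 0) (57, 0) (57, 97) (0, 97)]
2. ⊥bis P3·P0 via (27.475,35.375): [(0, 73.0204) (53.293, 0) (57, 0) (57, 97) (0, 97)]  |A|=3583.2627
3. ⊥bis P3·P1 via (36.63,26.695): [(0, 73.0204) (33.6827, 26.8694) (57, 25.4897) (57, 97) (0, 97)]  |A|=3236.2847
4. ⊥bis P3·P2 via (43.155,23.61): [(0, 73.0204) (33.6827, 26.8694) (50.8563, 25.8532) (57, 27.6427) (57, 97) (0, 97)]  |A|=3229.671
5. ⊥bis P3·P4 via (24.985,43.17): [(24.8452, 38.9782) (33.6827, 26.8694) (50.8563, 25.8532) (57, 27.6427) (57, 97) (26.78, 97)]  |A|=2154.8693
6. ⊥bis P3·P5 via (32.265,66.8): [(25.7248, 65.3546) (24.8452, 38.9782) (33.6827, 26.8694) (50.8563, 25.8532) (57, 27.6427) (57, 72.2664)]  |A|=1289.9337
7. ⊥bis P3·P6 via (41.53,39.585): [(25.7248, 65.3546) (24.8452, 38.9782) (32.5667, 28.3985) (57, 58.892) (57, 72.2664)]  |A|=871.4252
8. ⊥bis P3·P7 via (24.885,39.575): [(25.7248, 65.3546) (24.8675, 39.6451) (25.1328, 38.5842) (32.5667, 28.3985) (57, 58.892) (57, 72.2664)]  |A|=871.325
9. canonical 6-gon: [(25.7248, 65.3546) (24.8675, 39.6451) (25.1328, 38.5842) (32.5667, 28.3985) (57, 58.892) (57, 72.2664)]
10. shoelace: 871.325

Area of P3's cell: 871.3250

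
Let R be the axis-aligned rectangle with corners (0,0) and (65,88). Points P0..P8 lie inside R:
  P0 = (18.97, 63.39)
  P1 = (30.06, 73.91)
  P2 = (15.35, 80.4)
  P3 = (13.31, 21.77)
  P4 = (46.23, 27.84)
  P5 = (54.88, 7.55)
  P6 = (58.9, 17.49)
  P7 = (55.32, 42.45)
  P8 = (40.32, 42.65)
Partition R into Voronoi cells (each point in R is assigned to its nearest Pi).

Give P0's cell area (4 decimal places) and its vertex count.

Area of P0's cell: 758.9176 (5 vertices)

1. box [0,65]×[0,88]: [(0, 0) (65, 0) (65, 88) (0, 88)]
2. ⊥bis P0·P1 via (24.515,68.65): [(0, 0) (65, 0) (65, 25.9714) (6.1595, 88) (0, 88)]  |A|=3895.1051
3. ⊥bis P0·P2 via (17.16,71.895): [(0, 68.2431) (0, 0) (65, 0) (65, 25.9714) (20.7184, 72.6523)]  |A|=3643.1715
4. ⊥bis P0·P3 via (16.14,42.58): [(0, 68.2431) (0, 44.7749) (54.1482, 37.4112) (20.7184, 72.6523)]  |A|=1074.1493
5. ⊥bis P0·P4 via (32.6,45.615): [(0, 68.2431) (0, 44.7749) (26.7588, 41.1359) (40.5693, 51.7259) (20.7184, 72.6523)]  |A|=903.4026
6. ⊥bis P0·P5 via (36.925,35.47): [(0, 68.2431) (0, 44.7749) (26.7588, 41.1359) (40.5693, 51.7259) (20.7184, 72.6523)]  |A|=903.4026
7. ⊥bis P0·P6 via (38.935,40.44): [(0, 68.2431) (0, 44.7749) (26.7588, 41.1359) (40.5693, 51.7259) (20.7184, 72.6523)]  |A|=903.4026
8. ⊥bis P0·P7 via (37.145,52.92): [(0, 68.2431) (0, 44.7749) (26.7588, 41.1359) (33.2034, 46.0777) (38.0108, 54.423) (20.7184, 72.6523)]  |A|=886.244
9. ⊥bis P0·P8 via (29.645,53.02): [(0, 68.2431) (0, 44.7749) (19.1108, 42.176) (34.551, 58.0703) (20.7184, 72.6523)]  |A|=758.9176
10. canonical 5-gon: [(0, 68.2431) (0, 44.7749) (19.1108, 42.176) (34.551, 58.0703) (20.7184, 72.6523)]
11. shoelace: 758.9176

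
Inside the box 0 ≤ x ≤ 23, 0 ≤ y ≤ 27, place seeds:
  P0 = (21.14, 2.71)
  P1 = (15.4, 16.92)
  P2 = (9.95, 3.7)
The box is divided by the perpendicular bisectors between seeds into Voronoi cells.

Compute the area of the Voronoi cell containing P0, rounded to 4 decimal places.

Area of P0's cell: 75.2517

1. box [0,23]×[0,27]: [(0, 0) (23, 0) (23, 27) (0, 27)]
2. ⊥bis P0·P1 via (18.27,9.815): [(0, 2.435) (0, 0) (23, 0) (23, 11.7256)]  |A|=162.8474
3. ⊥bis P0·P2 via (15.545,3.205): [(16.0505, 8.9184) (15.2614, 0) (23, 0) (23, 11.7256)]  |A|=75.2517
4. canonical 4-gon: [(16.0505, 8.9184) (15.2614, 0) (23, 0) (23, 11.7256)]
5. shoelace: 75.2517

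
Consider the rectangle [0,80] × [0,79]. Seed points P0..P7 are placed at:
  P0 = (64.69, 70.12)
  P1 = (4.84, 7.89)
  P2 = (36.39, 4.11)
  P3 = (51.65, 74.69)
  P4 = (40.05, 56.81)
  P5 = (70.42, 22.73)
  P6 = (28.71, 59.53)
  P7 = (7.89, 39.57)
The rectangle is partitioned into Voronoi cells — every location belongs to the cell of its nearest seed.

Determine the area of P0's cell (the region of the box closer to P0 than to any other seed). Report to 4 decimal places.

Area of P0's cell: 726.5778

1. box [0,80]×[0,79]: [(0, 0) (80, 0) (80, 79) (0, 79)]
2. ⊥bis P0·P1 via (34.765,39.005): [(0, 72.4404) (75.3211, 0) (80, 0) (80, 79) (0, 79)]  |A|=3591.8554
3. ⊥bis P0·P2 via (50.54,37.115): [(0, 72.4404) (25.6228, 47.7976) (80, 24.4848) (80, 79) (0, 79)]  |A|=2814.3262
4. ⊥bis P0·P3 via (58.17,72.405): [(46.4211, 38.8809) (80, 24.4848) (80, 79) (60.4813, 79)]  |A|=1306.8163
5. ⊥bis P0·P4 via (52.37,63.465): [(53.9875, 60.4706) (71.445, 28.1525) (80, 24.4848) (80, 79) (60.4813, 79)]  |A|=996.0985
6. ⊥bis P0·P5 via (67.555,46.425): [(53.9875, 60.4706) (61.9413, 45.7462) (80, 47.9297) (80, 79) (60.4813, 79)]  |A|=726.5778
7. ⊥bis P0·P6 via (46.7,64.825): [(53.9875, 60.4706) (61.9413, 45.7462) (80, 47.9297) (80, 79) (60.4813, 79)]  |A|=726.5778
8. ⊥bis P0·P7 via (36.29,54.845): [(53.9875, 60.4706) (61.9413, 45.7462) (80, 47.9297) (80, 79) (60.4813, 79)]  |A|=726.5778
9. canonical 5-gon: [(53.9875, 60.4706) (61.9413, 45.7462) (80, 47.9297) (80, 79) (60.4813, 79)]
10. shoelace: 726.5778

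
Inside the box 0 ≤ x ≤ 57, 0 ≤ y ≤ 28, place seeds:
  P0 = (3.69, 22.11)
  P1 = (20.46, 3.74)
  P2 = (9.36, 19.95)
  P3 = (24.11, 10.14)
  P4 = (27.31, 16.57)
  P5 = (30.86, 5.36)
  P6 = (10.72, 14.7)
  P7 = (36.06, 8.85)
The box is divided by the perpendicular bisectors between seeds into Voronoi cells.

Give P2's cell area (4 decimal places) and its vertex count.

1. box [0,57]×[0,28]: [(0, 0) (57, 0) (57, 28) (0, 28)]
2. ⊥bis P2·P0 via (6.525,21.03): [(0, 3.9019) (0, 0) (57, 0) (57, 28) (9.1802, 28)]  |A|=1485.3867
3. ⊥bis P2·P1 via (14.91,11.845): [(0, 3.9019) (0, 1.6352) (38.5021, 28) (9.1802, 28)]  |A|=396.9373
4. ⊥bis P2·P3 via (16.735,15.045): [(0, 3.9019) (0, 1.6352) (14.3531, 11.4637) (25.3512, 28) (9.1802, 28)]  |A|=288.203
5. ⊥bis P2·P4 via (18.335,18.26): [(0, 3.9019) (0, 1.6352) (14.3531, 11.4637) (18.1224, 17.1311) (20.1691, 28) (9.1802, 28)]  |A|=260.041
6. ⊥bis P2·P5 via (20.11,12.655): [(0, 3.9019) (0, 1.6352) (14.3531, 11.4637) (18.1224, 17.1311) (20.1691, 28) (9.1802, 28)]  |A|=260.041
7. ⊥bis P2·P6 via (10.04,17.325): [(4.5742, 15.9091) (18.5753, 19.536) (20.1691, 28) (9.1802, 28)]  |A|=122.7945
8. ⊥bis P2·P7 via (22.71,14.4): [(4.5742, 15.9091) (18.5753, 19.536) (20.1691, 28) (9.1802, 28)]  |A|=122.7945
9. canonical 4-gon: [(4.5742, 15.9091) (18.5753, 19.536) (20.1691, 28) (9.1802, 28)]
10. shoelace: 122.7945

Area of P2's cell: 122.7945 (4 vertices)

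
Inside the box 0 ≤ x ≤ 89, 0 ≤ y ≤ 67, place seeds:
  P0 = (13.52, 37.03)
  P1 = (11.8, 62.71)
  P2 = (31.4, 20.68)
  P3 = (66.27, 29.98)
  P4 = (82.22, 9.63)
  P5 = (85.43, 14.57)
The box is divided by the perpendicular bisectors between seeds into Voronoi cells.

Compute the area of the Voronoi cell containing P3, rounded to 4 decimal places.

Area of P3's cell: 2057.4004

1. box [0,89]×[0,67]: [(0, 0) (89, 0) (89, 67) (0, 67)]
2. ⊥bis P3·P0 via (39.895,33.505): [(35.4171, 0) (89, 0) (89, 67) (44.3716, 67)]  |A|=3290.0798
3. ⊥bis P3·P1 via (39.035,46.345): [(42.3479, 51.8584) (35.4171, 0) (89, 0) (89, 67) (51.4462, 67)]  |A|=3236.5194
4. ⊥bis P3·P2 via (48.835,25.33): [(42.3479, 51.8584) (42.1516, 50.3893) (55.5906, 0) (89, 0) (89, 67) (51.4462, 67)]  |A|=2728.2541
5. ⊥bis P3·P4 via (74.245,19.805): [(42.3479, 51.8584) (42.1516, 50.3893) (54.4471, 4.2877) (89, 31.3697) (89, 67) (51.4462, 67)]  |A|=2114.6713
6. ⊥bis P3·P5 via (75.85,22.275): [(42.3479, 51.8584) (42.1516, 50.3893) (54.4471, 4.2877) (73.2127, 18.9959) (89, 38.625) (89, 67) (51.4462, 67)]  |A|=2057.4004
7. canonical 7-gon: [(42.3479, 51.8584) (42.1516, 50.3893) (54.4471, 4.2877) (73.2127, 18.9959) (89, 38.625) (89, 67) (51.4462, 67)]
8. shoelace: 2057.4004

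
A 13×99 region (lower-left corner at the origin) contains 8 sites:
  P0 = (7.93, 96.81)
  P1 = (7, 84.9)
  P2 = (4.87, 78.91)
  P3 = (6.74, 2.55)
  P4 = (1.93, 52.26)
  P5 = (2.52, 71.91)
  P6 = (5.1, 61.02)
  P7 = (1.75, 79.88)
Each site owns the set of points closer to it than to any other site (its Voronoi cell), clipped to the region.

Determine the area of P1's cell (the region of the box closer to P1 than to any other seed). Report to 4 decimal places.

Area of P1's cell: 113.6373

1. box [0,13]×[0,99]: [(0, 0) (13, 0) (13, 99) (0, 99)]
2. ⊥bis P1·P0 via (7.465,90.855): [(0, 91.4379) (0, 0) (13, 0) (13, 90.4228)]  |A|=1182.0946
3. ⊥bis P1·P2 via (5.935,81.905): [(0, 91.4379) (0, 84.0154) (13, 79.3927) (13, 90.4228)]  |A|=119.9414
4. ⊥bis P1·P3 via (6.87,43.725): [(0, 91.4379) (0, 84.0154) (13, 79.3927) (13, 90.4228)]  |A|=119.9414
5. ⊥bis P1·P4 via (4.465,68.58): [(0, 91.4379) (0, 84.0154) (13, 79.3927) (13, 90.4228)]  |A|=119.9414
6. ⊥bis P1·P5 via (4.76,78.405): [(0, 91.4379) (0, 84.0154) (13, 79.3927) (13, 90.4228)]  |A|=119.9414
7. ⊥bis P1·P6 via (6.05,72.96): [(0, 91.4379) (0, 84.0154) (13, 79.3927) (13, 90.4228)]  |A|=119.9414
8. ⊥bis P1·P7 via (4.375,82.39): [(0, 91.4379) (0, 86.9654) (4.274, 82.4956) (13, 79.3927) (13, 90.4228)]  |A|=113.6373
9. canonical 5-gon: [(0, 91.4379) (0, 86.9654) (4.274, 82.4956) (13, 79.3927) (13, 90.4228)]
10. shoelace: 113.6373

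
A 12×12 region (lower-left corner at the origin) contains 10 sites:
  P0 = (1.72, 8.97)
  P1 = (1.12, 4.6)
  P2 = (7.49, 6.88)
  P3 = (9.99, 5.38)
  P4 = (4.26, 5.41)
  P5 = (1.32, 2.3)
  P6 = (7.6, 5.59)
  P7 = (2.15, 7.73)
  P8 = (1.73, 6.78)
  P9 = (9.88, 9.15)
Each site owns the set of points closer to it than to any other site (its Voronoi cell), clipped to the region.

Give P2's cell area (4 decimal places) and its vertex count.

Area of P2's cell: 12.5727 (6 vertices)

1. box [0,12]×[0,12]: [(0, 0) (12, 0) (12, 12) (0, 12)]
2. ⊥bis P2·P0 via (4.605,7.925): [(1.7344, 0) (12, 0) (12, 12) (6.081, 12)]  |A|=97.1072
3. ⊥bis P2·P1 via (4.305,5.74): [(4.0607, 6.4224) (6.3595, 0) (12, 0) (12, 12) (6.081, 12)]  |A|=82.2551
4. ⊥bis P2·P3 via (8.74,6.13): [(4.0607, 6.4224) (5.8747, 1.3545) (12, 11.5633) (12, 12) (6.081, 12)]  |A|=43.0206
5. ⊥bis P2·P4 via (5.875,6.145): [(4.8088, 8.4877) (7.1147, 3.4211) (12, 11.5633) (12, 12) (6.081, 12)]  |A|=33.728
6. ⊥bis P2·P5 via (4.405,4.59): [(4.8088, 8.4877) (7.1147, 3.4211) (12, 11.5633) (12, 12) (6.081, 12)]  |A|=33.728
7. ⊥bis P2·P6 via (7.545,6.235): [(4.8088, 8.4877) (5.898, 6.0946) (8.8708, 6.3481) (12, 11.5633) (12, 12) (6.081, 12)]  |A|=29.5999
8. ⊥bis P2·P7 via (4.82,7.305): [(5.1646, 9.4699) (4.9566, 8.163) (5.898, 6.0946) (8.8708, 6.3481) (12, 11.5633) (12, 12) (6.081, 12)]  |A|=29.4696
9. ⊥bis P2·P8 via (4.61,6.83): [(5.1646, 9.4699) (4.9566, 8.163) (5.898, 6.0946) (8.8708, 6.3481) (12, 11.5633) (12, 12) (6.081, 12)]  |A|=29.4696
10. ⊥bis P2·P9 via (8.685,8.015): [(5.755, 11.0999) (5.1646, 9.4699) (4.9566, 8.163) (5.898, 6.0946) (8.8708, 6.3481) (9.4118, 7.2497)]  |A|=12.5727
11. canonical 6-gon: [(5.755, 11.0999) (5.1646, 9.4699) (4.9566, 8.163) (5.898, 6.0946) (8.8708, 6.3481) (9.4118, 7.2497)]
12. shoelace: 12.5727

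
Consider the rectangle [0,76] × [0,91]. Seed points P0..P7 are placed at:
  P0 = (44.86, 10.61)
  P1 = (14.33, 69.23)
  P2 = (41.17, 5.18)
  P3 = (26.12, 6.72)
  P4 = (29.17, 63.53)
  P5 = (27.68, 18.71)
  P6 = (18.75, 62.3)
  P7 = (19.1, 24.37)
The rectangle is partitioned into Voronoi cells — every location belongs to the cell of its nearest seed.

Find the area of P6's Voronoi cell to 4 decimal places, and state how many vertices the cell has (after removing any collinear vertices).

1. box [0,76]×[0,91]: [(0, 0) (76, 0) (76, 91) (0, 91)]
2. ⊥bis P6·P0 via (31.805,36.455): [(0, 20.3894) (76, 58.7791) (76, 91) (0, 91)]  |A|=3907.5962
3. ⊥bis P6·P1 via (16.54,65.765): [(0, 55.2157) (0, 20.3894) (76, 58.7791) (76, 91) (56.1053, 91)]  |A|=2903.7515
4. ⊥bis P6·P2 via (29.96,33.74): [(0, 55.2157) (0, 21.9805) (14.1276, 27.5257) (76, 58.7791) (76, 91) (56.1053, 91)]  |A|=2892.5127
5. ⊥bis P6·P3 via (22.435,34.51): [(0, 55.2157) (0, 31.5351) (29.9192, 35.5024) (76, 58.7791) (76, 91) (56.1053, 91)]  |A|=2737.0174
6. ⊥bis P6·P4 via (23.96,62.915): [(23.1276, 69.9666) (0, 55.2157) (0, 31.5351) (27.2378, 35.1469)]  |A|=755.4674
7. ⊥bis P6·P5 via (23.215,40.505): [(26.5253, 41.1832) (23.1276, 69.9666) (0, 55.2157) (0, 35.7491)]  |A|=616.0841
8. ⊥bis P6·P7 via (18.925,43.335): [(26.2633, 43.4027) (23.1276, 69.9666) (0, 55.2157) (0, 43.1604)]  |A|=488.6128
9. canonical 4-gon: [(26.2633, 43.4027) (23.1276, 69.9666) (0, 55.2157) (0, 43.1604)]
10. shoelace: 488.6128

Area of P6's cell: 488.6128 (4 vertices)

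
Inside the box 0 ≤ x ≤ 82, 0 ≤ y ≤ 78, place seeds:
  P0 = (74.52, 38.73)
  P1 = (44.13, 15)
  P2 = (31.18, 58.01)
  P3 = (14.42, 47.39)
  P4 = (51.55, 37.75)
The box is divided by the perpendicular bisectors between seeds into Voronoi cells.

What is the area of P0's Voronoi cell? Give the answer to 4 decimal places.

1. box [0,82]×[0,78]: [(0, 0) (82, 0) (82, 78) (0, 78)]
2. ⊥bis P0·P1 via (59.325,26.865): [(80.3025, 0) (82, 0) (82, 78) (19.3963, 78)]  |A|=2507.747
3. ⊥bis P0·P2 via (52.85,48.37): [(49.1055, 39.9527) (80.3025, 0) (82, 0) (82, 78) (66.031, 78)]  |A|=1620.5829
4. ⊥bis P0·P3 via (44.47,43.06): [(49.1055, 39.9527) (80.3025, 0) (82, 0) (82, 78) (66.031, 78)]  |A|=1620.5829
5. ⊥bis P0·P4 via (63.035,38.24): [(61.7493, 68.375) (63.7628, 21.1817) (80.3025, 0) (82, 0) (82, 78) (66.031, 78)]  |A|=1293.6181
6. canonical 6-gon: [(61.7493, 68.375) (63.7628, 21.1817) (80.3025, 0) (82, 0) (82, 78) (66.031, 78)]
7. shoelace: 1293.6181

Area of P0's cell: 1293.6181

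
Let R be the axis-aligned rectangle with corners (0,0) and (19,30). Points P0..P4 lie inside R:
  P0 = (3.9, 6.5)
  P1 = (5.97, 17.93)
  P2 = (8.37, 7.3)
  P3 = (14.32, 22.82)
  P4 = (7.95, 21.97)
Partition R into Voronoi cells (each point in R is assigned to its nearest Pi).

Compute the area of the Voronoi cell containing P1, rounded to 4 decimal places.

Area of P1's cell: 94.4927

1. box [0,19]×[0,30]: [(0, 0) (19, 0) (19, 30) (0, 30)]
2. ⊥bis P1·P0 via (4.935,12.215): [(0, 13.1087) (19, 9.6678) (19, 30) (0, 30)]  |A|=353.6229
3. ⊥bis P1·P2 via (7.17,12.615): [(0, 13.1087) (5.1921, 12.1684) (19, 15.2859) (19, 30) (0, 30)]  |A|=314.8356
4. ⊥bis P1·P3 via (10.145,20.375): [(0, 13.1087) (5.1921, 12.1684) (13.8114, 14.1145) (4.5083, 30) (0, 30)]  |A|=161.5585
5. ⊥bis P1·P4 via (6.96,19.95): [(0, 23.3611) (0, 13.1087) (5.1921, 12.1684) (13.8114, 14.1145) (11.7762, 17.5896)]  |A|=94.4927
6. canonical 5-gon: [(0, 23.3611) (0, 13.1087) (5.1921, 12.1684) (13.8114, 14.1145) (11.7762, 17.5896)]
7. shoelace: 94.4927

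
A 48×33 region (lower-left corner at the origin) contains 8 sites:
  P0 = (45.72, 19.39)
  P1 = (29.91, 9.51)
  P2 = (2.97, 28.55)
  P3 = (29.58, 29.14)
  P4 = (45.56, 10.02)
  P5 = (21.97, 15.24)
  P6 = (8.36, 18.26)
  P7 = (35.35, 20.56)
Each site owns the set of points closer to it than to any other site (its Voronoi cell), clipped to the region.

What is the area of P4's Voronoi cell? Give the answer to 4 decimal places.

1. box [0,48]×[0,33]: [(0, 0) (48, 0) (48, 33) (0, 33)]
2. ⊥bis P4·P0 via (45.64,14.705): [(0, 15.4843) (0, 0) (48, 0) (48, 14.6647)]  |A|=723.5769
3. ⊥bis P4·P1 via (37.735,9.765): [(37.5695, 14.8428) (38.0532, 0) (48, 0) (48, 14.6647)]  |A|=150.299
4. ⊥bis P4·P2 via (24.265,19.285): [(37.5695, 14.8428) (38.0532, 0) (48, 0) (48, 14.6647)]  |A|=150.299
5. ⊥bis P4·P3 via (37.57,19.58): [(37.5695, 14.8428) (38.0532, 0) (48, 0) (48, 14.6647)]  |A|=150.299
6. ⊥bis P4·P5 via (33.765,12.63): [(37.5695, 14.8428) (38.0532, 0) (48, 0) (48, 14.6647)]  |A|=150.299
7. ⊥bis P4·P6 via (26.96,14.14): [(37.5695, 14.8428) (38.0532, 0) (48, 0) (48, 14.6647)]  |A|=150.299
8. ⊥bis P4·P7 via (40.455,15.29): [(39.9514, 14.8021) (37.6437, 12.5667) (38.0532, 0) (48, 0) (48, 14.6647)]  |A|=147.5898
9. canonical 5-gon: [(39.9514, 14.8021) (37.6437, 12.5667) (38.0532, 0) (48, 0) (48, 14.6647)]
10. shoelace: 147.5898

Area of P4's cell: 147.5898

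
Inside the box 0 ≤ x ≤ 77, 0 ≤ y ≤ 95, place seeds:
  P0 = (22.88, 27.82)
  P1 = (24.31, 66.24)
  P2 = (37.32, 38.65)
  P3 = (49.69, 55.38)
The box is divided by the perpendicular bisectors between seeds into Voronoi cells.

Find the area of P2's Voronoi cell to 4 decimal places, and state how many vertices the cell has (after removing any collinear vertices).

Area of P2's cell: 1531.5420 (5 vertices)

1. box [0,77]×[0,95]: [(0, 0) (77, 0) (77, 95) (0, 95)]
2. ⊥bis P2·P0 via (30.1,33.235): [(0, 73.3683) (55.0263, 0) (77, 0) (77, 95) (0, 95)]  |A|=5296.4079
3. ⊥bis P2·P1 via (30.815,52.445): [(19.6434, 47.1771) (55.0263, 0) (77, 0) (77, 74.2234)]  |A|=2646.9289
4. ⊥bis P2·P3 via (43.505,47.015): [(34.0793, 53.9843) (19.6434, 47.1771) (55.0263, 0) (77, 0) (77, 22.2491)]  |A|=1531.542
5. canonical 5-gon: [(34.0793, 53.9843) (19.6434, 47.1771) (55.0263, 0) (77, 0) (77, 22.2491)]
6. shoelace: 1531.542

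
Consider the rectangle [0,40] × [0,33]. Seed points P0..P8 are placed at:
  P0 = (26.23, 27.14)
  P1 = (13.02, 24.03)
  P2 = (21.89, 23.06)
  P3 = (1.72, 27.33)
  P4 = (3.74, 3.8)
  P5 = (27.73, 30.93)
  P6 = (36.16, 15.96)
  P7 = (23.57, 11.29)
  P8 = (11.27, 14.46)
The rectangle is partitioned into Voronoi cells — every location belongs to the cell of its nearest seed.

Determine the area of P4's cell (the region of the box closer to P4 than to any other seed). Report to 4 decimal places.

Area of P4's cell: 139.9950

1. box [0,40]×[0,33]: [(0, 0) (40, 0) (40, 33) (0, 33)]
2. ⊥bis P4·P0 via (14.985,15.47): [(0, 29.9093) (0, 0) (31.0397, 0)]  |A|=464.1872
3. ⊥bis P4·P1 via (8.38,13.915): [(24.0665, 6.7192) (0, 17.7591) (0, 0) (31.0397, 0)]  |A|=317.9811
4. ⊥bis P4·P2 via (12.815,13.43): [(16.0187, 10.4109) (0, 17.7591) (0, 0) (27.0663, 0)]  |A|=283.1319
5. ⊥bis P4·P3 via (2.73,15.565): [(16.0187, 10.4109) (4.4594, 15.7135) (0, 15.3306) (0, 0) (27.0663, 0)]  |A|=277.7171
6. ⊥bis P4·P5 via (15.735,17.365): [(16.0187, 10.4109) (4.4594, 15.7135) (0, 15.3306) (0, 0) (27.0663, 0)]  |A|=277.7171
7. ⊥bis P4·P6 via (19.95,9.88): [(21.7912, 4.9711) (16.0187, 10.4109) (4.4594, 15.7135) (0, 15.3306) (0, 0) (23.6558, 0)]  |A|=269.24
8. ⊥bis P4·P7 via (13.655,7.545): [(11.8503, 12.3231) (4.4594, 15.7135) (0, 15.3306) (0, 0) (16.5048, 0)]  |A|=201.5056
9. ⊥bis P4·P8 via (7.505,9.13): [(15.0764, 3.7817) (0, 14.4314) (0, 0) (16.5048, 0)]  |A|=139.995
10. canonical 4-gon: [(15.0764, 3.7817) (0, 14.4314) (0, 0) (16.5048, 0)]
11. shoelace: 139.995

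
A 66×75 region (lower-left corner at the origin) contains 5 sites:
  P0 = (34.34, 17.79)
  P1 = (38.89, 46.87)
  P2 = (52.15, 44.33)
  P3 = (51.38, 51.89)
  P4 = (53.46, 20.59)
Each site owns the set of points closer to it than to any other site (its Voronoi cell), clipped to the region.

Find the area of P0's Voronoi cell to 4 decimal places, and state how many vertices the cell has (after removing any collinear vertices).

Area of P0's cell: 1536.1910 (4 vertices)

1. box [0,66]×[0,75]: [(0, 0) (66, 0) (66, 75) (0, 75)]
2. ⊥bis P0·P1 via (36.615,32.33): [(0, 38.059) (0, 0) (66, 0) (66, 27.7323)]  |A|=2171.111
3. ⊥bis P0·P2 via (43.245,31.06): [(42.7929, 31.3634) (0, 38.059) (0, 0) (66, 0) (66, 15.79)]  |A|=2032.538
4. ⊥bis P0·P3 via (42.86,34.84): [(42.7929, 31.3634) (0, 38.059) (0, 0) (66, 0) (66, 15.79)]  |A|=2032.538
5. ⊥bis P0·P4 via (43.9,19.19): [(42.1014, 31.4716) (0, 38.059) (0, 0) (46.7103, 0)]  |A|=1536.191
6. canonical 4-gon: [(42.1014, 31.4716) (0, 38.059) (0, 0) (46.7103, 0)]
7. shoelace: 1536.191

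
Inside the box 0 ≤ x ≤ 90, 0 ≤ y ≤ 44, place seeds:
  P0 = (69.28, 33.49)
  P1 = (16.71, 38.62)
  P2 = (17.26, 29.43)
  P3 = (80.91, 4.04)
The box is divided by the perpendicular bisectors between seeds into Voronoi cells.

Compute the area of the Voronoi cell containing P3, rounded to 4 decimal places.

1. box [0,90]×[0,44]: [(0, 0) (90, 0) (90, 44) (0, 44)]
2. ⊥bis P3·P0 via (75.095,18.765): [(27.5774, 0) (90, 0) (90, 24.6511)]  |A|=769.3919
3. ⊥bis P3·P1 via (48.81,21.33): [(39.9535, 4.8874) (37.321, 0) (90, 0) (90, 24.6511)]  |A|=745.5814
4. ⊥bis P3·P2 via (49.085,16.735): [(45.1827, 6.9524) (42.4094, 0) (90, 0) (90, 24.6511)]  |A|=717.8326
5. canonical 4-gon: [(45.1827, 6.9524) (42.4094, 0) (90, 0) (90, 24.6511)]
6. shoelace: 717.8326

Area of P3's cell: 717.8326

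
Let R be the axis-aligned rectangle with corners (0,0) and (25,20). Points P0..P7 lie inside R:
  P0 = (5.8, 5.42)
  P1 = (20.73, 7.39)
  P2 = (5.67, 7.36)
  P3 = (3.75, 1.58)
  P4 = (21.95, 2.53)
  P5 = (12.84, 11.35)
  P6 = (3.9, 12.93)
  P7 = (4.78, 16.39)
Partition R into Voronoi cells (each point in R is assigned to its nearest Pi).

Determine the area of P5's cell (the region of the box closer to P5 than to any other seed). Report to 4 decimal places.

1. box [0,25]×[0,20]: [(0, 0) (25, 0) (25, 20) (0, 20)]
2. ⊥bis P5·P0 via (9.32,8.385): [(0, 19.4496) (16.3829, 0) (25, 0) (25, 20) (0, 20)]  |A|=340.6796
3. ⊥bis P5·P1 via (16.785,9.37): [(0, 19.4496) (13.688, 3.1994) (22.1202, 20) (0, 20)]  |A|=189.5835
4. ⊥bis P5·P2 via (9.255,9.355): [(10.7191, 6.724) (13.688, 3.1994) (22.1202, 20) (3.3312, 20)]  |A|=164.5208
5. ⊥bis P5·P3 via (8.295,6.465): [(10.7191, 6.724) (13.688, 3.1994) (22.1202, 20) (3.3312, 20)]  |A|=164.5208
6. ⊥bis P5·P4 via (17.395,6.94): [(10.7191, 6.724) (13.688, 3.1994) (22.1202, 20) (3.3312, 20)]  |A|=164.5208
7. ⊥bis P5·P6 via (8.37,12.14): [(8.2098, 11.2333) (10.7191, 6.724) (13.688, 3.1994) (22.1202, 20) (9.7591, 20)]  |A|=136.3449
8. ⊥bis P5·P7 via (8.81,13.87): [(8.6229, 13.5707) (8.2098, 11.2333) (10.7191, 6.724) (13.688, 3.1994) (22.1202, 20) (12.6432, 20)]  |A|=127.0738
9. canonical 6-gon: [(8.6229, 13.5707) (8.2098, 11.2333) (10.7191, 6.724) (13.688, 3.1994) (22.1202, 20) (12.6432, 20)]
10. shoelace: 127.0738

Area of P5's cell: 127.0738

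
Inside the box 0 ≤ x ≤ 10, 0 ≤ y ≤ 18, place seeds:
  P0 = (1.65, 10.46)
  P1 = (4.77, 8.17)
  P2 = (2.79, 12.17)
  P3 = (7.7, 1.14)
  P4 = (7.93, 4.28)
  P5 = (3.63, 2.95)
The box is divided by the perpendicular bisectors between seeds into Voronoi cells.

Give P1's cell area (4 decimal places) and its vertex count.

1. box [0,10]×[0,18]: [(0, 0) (10, 0) (10, 18) (0, 18)]
2. ⊥bis P1·P0 via (3.21,9.315): [(0, 4.9416) (0, 0) (10, 0) (10, 18) (9.5846, 18)]  |A|=117.4202
3. ⊥bis P1·P2 via (3.78,10.17): [(3.8704, 10.2147) (0, 4.9416) (0, 0) (10, 0) (10, 13.2489)]  |A|=101.2419
4. ⊥bis P1·P3 via (6.235,4.655): [(3.8704, 10.2147) (0, 4.9416) (0, 2.0563) (10, 6.2242) (10, 13.2489)]  |A|=59.8392
5. ⊥bis P1·P4 via (6.35,6.225): [(3.8704, 10.2147) (0, 4.9416) (0, 2.0563) (2.5021, 3.0992) (10, 9.19) (10, 13.2489)]  |A|=48.7203
6. ⊥bis P1·P5 via (4.2,5.56): [(3.8704, 10.2147) (0.9714, 6.2651) (5.2493, 5.3308) (10, 9.19) (10, 13.2489)]  |A|=36.5035
7. canonical 5-gon: [(3.8704, 10.2147) (0.9714, 6.2651) (5.2493, 5.3308) (10, 9.19) (10, 13.2489)]
8. shoelace: 36.5035

Area of P1's cell: 36.5035 (5 vertices)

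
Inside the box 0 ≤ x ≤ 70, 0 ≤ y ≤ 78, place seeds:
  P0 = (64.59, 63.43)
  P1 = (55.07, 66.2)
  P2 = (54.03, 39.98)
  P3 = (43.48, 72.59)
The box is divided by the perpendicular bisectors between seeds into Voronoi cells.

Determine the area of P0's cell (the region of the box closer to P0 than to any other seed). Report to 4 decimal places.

1. box [0,70]×[0,78]: [(0, 0) (70, 0) (70, 78) (0, 78)]
2. ⊥bis P0·P1 via (59.83,64.815): [(40.971, 0) (70, 0) (70, 78) (63.6664, 78)]  |A|=1379.1412
3. ⊥bis P0·P2 via (59.31,51.705): [(56.3971, 53.0167) (70, 46.8911) (70, 78) (63.6664, 78)]  |A|=290.7028
4. ⊥bis P0·P3 via (54.035,68.01): [(56.3971, 53.0167) (70, 46.8911) (70, 78) (63.6664, 78)]  |A|=290.7028
5. canonical 4-gon: [(56.3971, 53.0167) (70, 46.8911) (70, 78) (63.6664, 78)]
6. shoelace: 290.7028

Area of P0's cell: 290.7028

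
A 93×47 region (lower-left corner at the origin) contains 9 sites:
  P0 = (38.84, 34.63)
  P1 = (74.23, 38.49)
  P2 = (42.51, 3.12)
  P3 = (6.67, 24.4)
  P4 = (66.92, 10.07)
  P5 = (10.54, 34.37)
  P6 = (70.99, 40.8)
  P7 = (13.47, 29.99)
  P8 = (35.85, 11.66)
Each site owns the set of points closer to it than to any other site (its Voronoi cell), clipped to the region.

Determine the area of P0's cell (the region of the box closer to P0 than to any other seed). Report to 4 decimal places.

Area of P0's cell: 708.0325

1. box [0,93]×[0,47]: [(0, 0) (93, 0) (93, 47) (0, 47)]
2. ⊥bis P0·P1 via (56.535,36.56): [(0, 0) (60.5226, 0) (55.3963, 47) (0, 47)]  |A|=2724.0946
3. ⊥bis P0·P2 via (40.675,18.875): [(0, 14.1375) (58.2408, 20.9209) (55.3963, 47) (0, 47)]  |A|=1679.3101
4. ⊥bis P0·P3 via (22.755,29.515): [(26.6577, 17.2424) (58.2408, 20.9209) (55.3963, 47) (17.1948, 47)]  |A|=985.4538
5. ⊥bis P0·P4 via (52.88,22.35): [(26.6577, 17.2424) (50.8802, 20.0636) (57.5078, 27.6411) (55.3963, 47) (17.1948, 47)]  |A|=960.4076
6. ⊥bis P0·P5 via (24.69,34.5): [(24.7947, 23.1007) (26.6577, 17.2424) (50.8802, 20.0636) (57.5078, 27.6411) (55.3963, 47) (24.5752, 47)]  |A|=872.215
7. ⊥bis P0·P6 via (54.915,37.715): [(24.7947, 23.1007) (26.6577, 17.2424) (50.8802, 20.0636) (56.967, 27.0227) (53.1331, 47) (24.5752, 47)]  |A|=843.721
8. ⊥bis P0·P7 via (26.155,32.31): [(24.6337, 40.628) (28.8638, 17.4993) (50.8802, 20.0636) (56.967, 27.0227) (53.1331, 47) (24.5752, 47)]  |A|=801.8111
9. ⊥bis P0·P8 via (37.345,23.145): [(24.6337, 40.628) (27.5992, 24.4136) (51.9164, 21.2482) (56.967, 27.0227) (53.1331, 47) (24.5752, 47)]  |A|=708.0325
10. canonical 6-gon: [(24.6337, 40.628) (27.5992, 24.4136) (51.9164, 21.2482) (56.967, 27.0227) (53.1331, 47) (24.5752, 47)]
11. shoelace: 708.0325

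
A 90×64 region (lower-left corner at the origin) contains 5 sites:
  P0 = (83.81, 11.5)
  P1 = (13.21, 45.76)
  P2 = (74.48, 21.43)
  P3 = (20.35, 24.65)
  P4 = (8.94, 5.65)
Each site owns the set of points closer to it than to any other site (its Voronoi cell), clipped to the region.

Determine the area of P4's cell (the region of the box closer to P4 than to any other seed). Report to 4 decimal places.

1. box [0,90]×[0,64]: [(0, 0) (90, 0) (90, 64) (0, 64)]
2. ⊥bis P4·P0 via (46.375,8.575): [(0, 0) (47.045, 0) (42.0443, 64) (0, 64)]  |A|=2850.8594
3. ⊥bis P4·P1 via (11.075,25.705): [(0, 26.884) (0, 0) (47.045, 0) (45.3214, 22.0592)]  |A|=1128.0988
4. ⊥bis P4·P2 via (41.71,13.54): [(39.5099, 22.6779) (0, 26.884) (0, 0) (44.97, 0)]  |A|=1041.0048
5. ⊥bis P4·P3 via (14.645,15.15): [(0, 23.9447) (0, 0) (39.8729, 0)]  |A|=477.3721
6. canonical 3-gon: [(0, 23.9447) (0, 0) (39.8729, 0)]
7. shoelace: 477.3721

Area of P4's cell: 477.3721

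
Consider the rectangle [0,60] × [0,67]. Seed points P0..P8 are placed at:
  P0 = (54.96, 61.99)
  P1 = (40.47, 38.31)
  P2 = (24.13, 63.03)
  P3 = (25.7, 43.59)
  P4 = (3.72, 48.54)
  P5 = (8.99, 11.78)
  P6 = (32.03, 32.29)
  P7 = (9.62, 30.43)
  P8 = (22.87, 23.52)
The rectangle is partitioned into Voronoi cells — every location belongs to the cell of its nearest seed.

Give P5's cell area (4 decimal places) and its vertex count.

Area of P5's cell: 464.1246 (4 vertices)

1. box [0,60]×[0,67]: [(0, 0) (60, 0) (60, 67) (0, 67)]
2. ⊥bis P5·P0 via (31.975,36.885): [(0, 66.1599) (0, 0) (60, 0) (60, 11.2266)]  |A|=2321.5932
3. ⊥bis P5·P1 via (24.73,25.045): [(0, 54.3892) (0, 0) (45.8369, 0)]  |A|=1246.5139
4. ⊥bis P5·P2 via (16.56,37.405): [(13.5688, 38.2886) (0, 42.2971) (0, 0) (45.8369, 0)]  |A|=1164.4762
5. ⊥bis P5·P3 via (17.345,27.685): [(26.6042, 22.8211) (0, 36.7964) (0, 0) (45.8369, 0)]  |A|=1012.4935
6. ⊥bis P5·P4 via (6.355,30.16): [(26.6042, 22.8211) (11.2874, 30.8671) (0, 29.2489) (0, 0) (45.8369, 0)]  |A|=969.8978
7. ⊥bis P5·P6 via (20.51,22.035): [(13.8426, 29.5248) (11.2874, 30.8671) (0, 29.2489) (0, 0) (40.1254, 0)]  |A|=804.431
8. ⊥bis P5·P7 via (9.305,21.105): [(21.7109, 20.6859) (0, 21.4193) (0, 0) (40.1254, 0)]  |A|=647.5319
9. ⊥bis P5·P8 via (15.93,17.65): [(13.1166, 20.9762) (0, 21.4193) (0, 0) (30.8587, 0)]  |A|=464.1246
10. canonical 4-gon: [(13.1166, 20.9762) (0, 21.4193) (0, 0) (30.8587, 0)]
11. shoelace: 464.1246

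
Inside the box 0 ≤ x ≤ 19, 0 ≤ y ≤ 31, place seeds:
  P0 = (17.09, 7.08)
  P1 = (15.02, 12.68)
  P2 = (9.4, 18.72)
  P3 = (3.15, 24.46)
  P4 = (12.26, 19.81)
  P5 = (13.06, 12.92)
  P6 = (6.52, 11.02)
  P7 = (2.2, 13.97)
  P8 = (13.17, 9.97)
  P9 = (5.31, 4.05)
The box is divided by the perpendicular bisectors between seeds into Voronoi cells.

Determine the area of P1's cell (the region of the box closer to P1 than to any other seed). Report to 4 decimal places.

1. box [0,19]×[0,31]: [(0, 0) (19, 0) (19, 31) (0, 31)]
2. ⊥bis P1·P0 via (16.055,9.88): [(0, 3.9454) (19, 10.9686) (19, 31) (0, 31)]  |A|=447.3172
3. ⊥bis P1·P2 via (12.21,15.7): [(0, 4.339) (0, 3.9454) (19, 10.9686) (19, 22.0178)]  |A|=108.7076
4. ⊥bis P1·P3 via (9.085,18.57): [(0, 4.339) (0, 3.9454) (19, 10.9686) (19, 22.0178)]  |A|=108.7076
5. ⊥bis P1·P4 via (13.64,16.245): [(12.1943, 15.6854) (0, 4.339) (0, 3.9454) (19, 10.9686) (19, 18.3198)]  |A|=96.1238
6. ⊥bis P1·P5 via (14.04,12.8): [(14.5027, 16.579) (13.57, 8.9614) (19, 10.9686) (19, 18.3198)]  |A|=36.2759
7. ⊥bis P1·P6 via (10.77,11.85): [(14.5027, 16.579) (13.57, 8.9614) (19, 10.9686) (19, 18.3198)]  |A|=36.2759
8. ⊥bis P1·P7 via (8.61,13.325): [(14.5027, 16.579) (13.57, 8.9614) (19, 10.9686) (19, 18.3198)]  |A|=36.2759
9. ⊥bis P1·P8 via (14.095,11.325): [(14.5027, 16.579) (13.8776, 11.4734) (16.1567, 9.9176) (19, 10.9686) (19, 18.3198)]  |A|=33.174
10. ⊥bis P1·P9 via (10.165,8.365): [(14.5027, 16.579) (13.8776, 11.4734) (16.1567, 9.9176) (19, 10.9686) (19, 18.3198)]  |A|=33.174
11. canonical 5-gon: [(14.5027, 16.579) (13.8776, 11.4734) (16.1567, 9.9176) (19, 10.9686) (19, 18.3198)]
12. shoelace: 33.174

Area of P1's cell: 33.1740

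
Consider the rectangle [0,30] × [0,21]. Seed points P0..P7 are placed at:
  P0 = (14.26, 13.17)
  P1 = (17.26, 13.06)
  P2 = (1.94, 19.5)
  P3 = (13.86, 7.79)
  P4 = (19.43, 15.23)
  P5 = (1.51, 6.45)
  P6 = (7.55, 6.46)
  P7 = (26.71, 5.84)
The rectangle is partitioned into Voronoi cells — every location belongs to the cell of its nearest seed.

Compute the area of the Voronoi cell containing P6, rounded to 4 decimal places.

1. box [0,30]×[0,21]: [(0, 0) (30, 0) (30, 21) (0, 21)]
2. ⊥bis P6·P0 via (10.905,9.815): [(0, 20.72) (0, 0) (20.72, 0)]  |A|=214.6592
3. ⊥bis P6·P1 via (12.405,9.76): [(15.4716, 5.2484) (0, 20.72) (0, 0) (19.039, 0)]  |A|=210.2478
4. ⊥bis P6·P2 via (4.745,12.98): [(15.4716, 5.2484) (6.8391, 13.8809) (0, 10.9386) (0, 0) (19.039, 0)]  |A|=176.8
5. ⊥bis P6·P3 via (10.705,7.125): [(9.9332, 10.7868) (6.8391, 13.8809) (0, 10.9386) (0, 0) (12.2068, 0)]  |A|=135.2961
6. ⊥bis P6·P4 via (13.49,10.845): [(9.9332, 10.7868) (6.8391, 13.8809) (0, 10.9386) (0, 0) (12.2068, 0)]  |A|=135.2961
7. ⊥bis P6·P5 via (4.53,6.455): [(9.9332, 10.7868) (6.8391, 13.8809) (4.5194, 12.8829) (4.5407, 0) (12.2068, 0)]  |A|=81.3296
8. ⊥bis P6·P7 via (17.13,6.15): [(9.9332, 10.7868) (6.8391, 13.8809) (4.5194, 12.8829) (4.5407, 0) (12.2068, 0)]  |A|=81.3296
9. canonical 5-gon: [(9.9332, 10.7868) (6.8391, 13.8809) (4.5194, 12.8829) (4.5407, 0) (12.2068, 0)]
10. shoelace: 81.3296

Area of P6's cell: 81.3296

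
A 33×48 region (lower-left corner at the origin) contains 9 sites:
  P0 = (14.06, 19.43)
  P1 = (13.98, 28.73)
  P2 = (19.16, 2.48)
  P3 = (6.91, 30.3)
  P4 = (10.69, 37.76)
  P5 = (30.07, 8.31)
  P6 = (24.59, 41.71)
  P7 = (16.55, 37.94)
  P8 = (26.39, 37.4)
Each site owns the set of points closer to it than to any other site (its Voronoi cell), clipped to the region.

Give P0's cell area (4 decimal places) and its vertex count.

1. box [0,33]×[0,48]: [(0, 0) (33, 0) (33, 48) (0, 48)]
2. ⊥bis P0·P1 via (14.02,24.08): [(0, 23.9594) (0, 0) (33, 0) (33, 24.2433)]  |A|=795.344
3. ⊥bis P0·P2 via (16.61,10.955): [(0, 23.9594) (0, 5.9573) (33, 15.8865) (33, 24.2433)]  |A|=434.9212
4. ⊥bis P0·P3 via (10.485,24.865): [(9.2289, 24.0388) (0, 17.9682) (0, 5.9573) (33, 15.8865) (33, 24.2433)]  |A|=407.2753
5. ⊥bis P0·P4 via (12.375,28.595): [(9.2289, 24.0388) (0, 17.9682) (0, 5.9573) (33, 15.8865) (33, 24.2433)]  |A|=407.2753
6. ⊥bis P0·P5 via (22.065,13.87): [(29.2475, 24.211) (9.2289, 24.0388) (0, 17.9682) (0, 5.9573) (20.9466, 12.2598)]  |A|=334.6223
7. ⊥bis P0·P6 via (19.325,30.57): [(29.2475, 24.211) (9.2289, 24.0388) (0, 17.9682) (0, 5.9573) (20.9466, 12.2598)]  |A|=334.6223
8. ⊥bis P0·P7 via (15.305,28.685): [(29.2475, 24.211) (9.2289, 24.0388) (0, 17.9682) (0, 5.9573) (20.9466, 12.2598)]  |A|=334.6223
9. ⊥bis P0·P8 via (20.225,28.415): [(28.313, 22.8655) (26.3879, 24.1864) (9.2289, 24.0388) (0, 17.9682) (0, 5.9573) (20.9466, 12.2598)]  |A|=332.7099
10. canonical 6-gon: [(28.313, 22.8655) (26.3879, 24.1864) (9.2289, 24.0388) (0, 17.9682) (0, 5.9573) (20.9466, 12.2598)]
11. shoelace: 332.7099

Area of P0's cell: 332.7099 (6 vertices)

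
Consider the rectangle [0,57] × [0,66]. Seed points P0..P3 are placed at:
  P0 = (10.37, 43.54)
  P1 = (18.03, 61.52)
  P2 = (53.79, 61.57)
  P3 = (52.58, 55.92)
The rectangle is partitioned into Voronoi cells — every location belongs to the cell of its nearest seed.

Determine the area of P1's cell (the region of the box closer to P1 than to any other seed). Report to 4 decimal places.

1. box [0,57]×[0,66]: [(0, 0) (57, 0) (57, 66) (0, 66)]
2. ⊥bis P1·P0 via (14.2,52.53): [(0, 58.5796) (57, 34.296) (57, 66) (0, 66)]  |A|=1115.0462
3. ⊥bis P1·P2 via (35.91,61.545): [(0, 58.5796) (35.9356, 43.27) (35.9038, 66) (0, 66)]  |A|=541.3738
4. ⊥bis P1·P3 via (35.305,58.72): [(0, 58.5796) (33.0033, 44.5193) (35.9087, 62.4449) (35.9038, 66) (0, 66)]  |A|=513.2777
5. canonical 5-gon: [(0, 58.5796) (33.0033, 44.5193) (35.9087, 62.4449) (35.9038, 66) (0, 66)]
6. shoelace: 513.2777

Area of P1's cell: 513.2777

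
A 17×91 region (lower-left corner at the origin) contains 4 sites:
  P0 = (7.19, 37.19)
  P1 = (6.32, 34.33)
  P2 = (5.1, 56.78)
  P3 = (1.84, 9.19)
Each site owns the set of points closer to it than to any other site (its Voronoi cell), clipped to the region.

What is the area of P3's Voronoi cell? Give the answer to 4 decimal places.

1. box [0,17]×[0,91]: [(0, 0) (17, 0) (17, 91) (0, 91)]
2. ⊥bis P3·P0 via (4.515,23.19): [(0, 24.0527) (0, 0) (17, 0) (17, 20.8045)]  |A|=381.2859
3. ⊥bis P3·P1 via (4.08,21.76): [(0, 22.4871) (0, 0) (17, 0) (17, 19.4576)]  |A|=356.5299
4. ⊥bis P3·P2 via (3.47,32.985): [(0, 22.4871) (0, 0) (17, 0) (17, 19.4576)]  |A|=356.5299
5. canonical 4-gon: [(0, 22.4871) (0, 0) (17, 0) (17, 19.4576)]
6. shoelace: 356.5299

Area of P3's cell: 356.5299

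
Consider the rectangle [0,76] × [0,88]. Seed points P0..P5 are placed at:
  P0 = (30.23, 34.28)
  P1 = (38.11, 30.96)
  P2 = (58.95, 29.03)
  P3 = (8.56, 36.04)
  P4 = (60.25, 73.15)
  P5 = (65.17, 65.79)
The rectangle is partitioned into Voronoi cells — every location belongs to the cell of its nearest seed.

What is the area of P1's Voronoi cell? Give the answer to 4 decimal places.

1. box [0,76]×[0,88]: [(0, 0) (76, 0) (76, 88) (0, 88)]
2. ⊥bis P1·P0 via (34.17,32.62): [(20.4265, 0) (76, 0) (76, 88) (57.5027, 88)]  |A|=3259.1135
3. ⊥bis P1·P2 via (48.53,29.995): [(52.8874, 77.0456) (20.4265, 0) (45.7522, 0)]  |A|=975.6127
4. ⊥bis P1·P3 via (23.335,33.5): [(52.8874, 77.0456) (20.4265, 0) (45.7522, 0)]  |A|=975.6127
5. ⊥bis P1·P4 via (49.18,52.055): [(50.5084, 51.3579) (43.5935, 54.9866) (20.4265, 0) (45.7522, 0)]  |A|=882.4823
6. ⊥bis P1·P5 via (51.64,48.375): [(50.3267, 49.3953) (43.4792, 54.7153) (20.4265, 0) (45.7522, 0)]  |A|=874.134
7. canonical 4-gon: [(50.3267, 49.3953) (43.4792, 54.7153) (20.4265, 0) (45.7522, 0)]
8. shoelace: 874.134

Area of P1's cell: 874.1340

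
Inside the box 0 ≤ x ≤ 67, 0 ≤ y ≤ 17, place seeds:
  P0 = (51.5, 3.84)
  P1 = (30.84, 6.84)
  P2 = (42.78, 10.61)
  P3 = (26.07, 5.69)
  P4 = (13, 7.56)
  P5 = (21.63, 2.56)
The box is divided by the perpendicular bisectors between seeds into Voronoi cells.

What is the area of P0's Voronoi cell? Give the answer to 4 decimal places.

1. box [0,67]×[0,17]: [(0, 0) (67, 0) (67, 17) (0, 17)]
2. ⊥bis P0·P1 via (41.17,5.34): [(40.3946, 0) (67, 0) (67, 17) (42.8631, 17)]  |A|=431.3094
3. ⊥bis P0·P2 via (47.14,7.225): [(41.5307, 0) (67, 0) (67, 17) (54.7291, 17)]  |A|=320.792
4. ⊥bis P0·P3 via (38.785,4.765): [(41.5307, 0) (67, 0) (67, 17) (54.7291, 17)]  |A|=320.792
5. ⊥bis P0·P4 via (32.25,5.7): [(41.5307, 0) (67, 0) (67, 17) (54.7291, 17)]  |A|=320.792
6. ⊥bis P0·P5 via (36.565,3.2): [(41.5307, 0) (67, 0) (67, 17) (54.7291, 17)]  |A|=320.792
7. canonical 4-gon: [(41.5307, 0) (67, 0) (67, 17) (54.7291, 17)]
8. shoelace: 320.792

Area of P0's cell: 320.7920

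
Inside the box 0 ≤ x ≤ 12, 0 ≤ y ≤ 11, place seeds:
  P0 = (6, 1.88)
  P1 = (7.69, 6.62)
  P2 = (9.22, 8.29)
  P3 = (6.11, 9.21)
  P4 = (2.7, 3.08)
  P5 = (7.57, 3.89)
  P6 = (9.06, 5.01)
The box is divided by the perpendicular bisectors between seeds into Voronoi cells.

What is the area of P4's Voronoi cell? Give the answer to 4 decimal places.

Area of P4's cell: 32.3596

1. box [0,12]×[0,11]: [(0, 0) (12, 0) (12, 11) (0, 11)]
2. ⊥bis P4·P0 via (4.35,2.48): [(0, 0) (3.4482, 0) (7.4482, 11) (0, 11)]  |A|=59.93
3. ⊥bis P4·P1 via (5.195,4.85): [(0, 0) (3.4482, 0) (5.2061, 4.8343) (0.8321, 11) (0, 11)]  |A|=39.5336
4. ⊥bis P4·P2 via (5.96,5.685): [(0, 0) (3.4482, 0) (5.2061, 4.8343) (0.8321, 11) (0, 11)]  |A|=39.5336
5. ⊥bis P4·P3 via (4.405,6.145): [(0, 8.5954) (0, 0) (3.4482, 0) (5.2061, 4.8343) (4.1924, 6.2633)]  |A|=32.5225
6. ⊥bis P4·P5 via (5.135,3.485): [(0, 8.5954) (0, 0) (3.4482, 0) (5.0033, 4.2767) (4.8201, 5.3785) (4.1924, 6.2633)]  |A|=32.3596
7. ⊥bis P4·P6 via (5.88,4.045): [(0, 8.5954) (0, 0) (3.4482, 0) (5.0033, 4.2767) (4.8201, 5.3785) (4.1924, 6.2633)]  |A|=32.3596
8. canonical 6-gon: [(0, 8.5954) (0, 0) (3.4482, 0) (5.0033, 4.2767) (4.8201, 5.3785) (4.1924, 6.2633)]
9. shoelace: 32.3596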